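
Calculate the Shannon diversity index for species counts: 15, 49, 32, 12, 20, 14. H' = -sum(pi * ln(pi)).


Total N = 15 + 49 + 32 + 12 + 20 + 14 = 142
Per-species terms:
  p = 15/142 = 0.105634; ln(p) = -2.247775; p*ln(p) = 0.105634 * (-2.247775) = -0.237441
  p = 49/142 = 0.345070; ln(p) = -1.064008; p*ln(p) = 0.345070 * (-1.064008) = -0.367157
  p = 32/142 = 0.225352; ln(p) = -1.490092; p*ln(p) = 0.225352 * (-1.490092) = -0.335795
  p = 12/142 = 0.084507; ln(p) = -2.470921; p*ln(p) = 0.084507 * (-2.470921) = -0.208810
  p = 20/142 = 0.140845; ln(p) = -1.960095; p*ln(p) = 0.140845 * (-1.960095) = -0.276070
  p = 14/142 = 0.098592; ln(p) = -2.316765; p*ln(p) = 0.098592 * (-2.316765) = -0.228414
sum(p*ln(p)) = (-0.237441) + (-0.367157) + (-0.335795) + (-0.208810) + (-0.276070) + (-0.228414) = -1.653687
H' = -(-1.653687) = 1.653687 ≈ 1.6537

1.6537


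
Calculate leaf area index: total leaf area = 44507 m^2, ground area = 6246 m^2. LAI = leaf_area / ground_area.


LAI = 44507 / 6246 = 7.1257 ≈ 7.13

7.13


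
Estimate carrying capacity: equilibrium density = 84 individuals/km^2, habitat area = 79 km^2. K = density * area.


K = 84 * 79 = 6636 individuals

6636 individuals


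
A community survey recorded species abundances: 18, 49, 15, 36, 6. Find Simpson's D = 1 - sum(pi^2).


Total N = 18 + 49 + 15 + 36 + 6 = 124
Per-species terms:
  p = 18/124 = 0.145161; p^2 = 0.145161^2 = 0.021072
  p = 49/124 = 0.395161; p^2 = 0.395161^2 = 0.156152
  p = 15/124 = 0.120968; p^2 = 0.120968^2 = 0.014633
  p = 36/124 = 0.290323; p^2 = 0.290323^2 = 0.084287
  p = 6/124 = 0.048387; p^2 = 0.048387^2 = 0.002341
sum(p^2) = 0.021072 + 0.156152 + 0.014633 + 0.084287 + 0.002341 = 0.278485
D = 1 - 0.278485 = 0.721515 ≈ 0.7215

0.7215


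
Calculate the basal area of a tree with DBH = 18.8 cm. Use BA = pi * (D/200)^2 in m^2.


D/200 = 18.8/200 = 0.094 m
(D/200)^2 = 0.094^2 = 0.008836
BA = 3.141593 * 0.008836 = 0.0277591 ≈ 0.0278 m^2

0.0278 m^2


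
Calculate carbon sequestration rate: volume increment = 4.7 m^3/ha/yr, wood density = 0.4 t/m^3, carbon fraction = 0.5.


C = 4.7 * 0.4 * 0.5 = 0.94 t C/ha/yr

0.94 t C/ha/yr


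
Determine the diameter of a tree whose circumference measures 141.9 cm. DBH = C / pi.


DBH = C / pi = 141.9 / 3.141593 = 45.1682 ≈ 45.17 cm

45.17 cm


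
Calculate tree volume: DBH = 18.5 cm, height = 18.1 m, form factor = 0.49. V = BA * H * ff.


(D/200)^2 = (18.5/200)^2 = 0.0925^2 = 0.00855625
BA = 3.141593 * 0.00855625 = 0.0268803 m^2
V = 0.0268803 * 18.1 * 0.49 = 0.238401 ≈ 0.238 m^3

0.238 m^3


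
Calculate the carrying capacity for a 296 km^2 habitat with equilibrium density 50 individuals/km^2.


K = 50 * 296 = 14800 individuals

14800 individuals


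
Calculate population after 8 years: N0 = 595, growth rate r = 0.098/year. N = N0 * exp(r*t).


r*t = 0.098 * 8 = 0.784
exp(0.784) = 2.19022
N = 595 * 2.19022 = 1303.18 ≈ 1303

1303


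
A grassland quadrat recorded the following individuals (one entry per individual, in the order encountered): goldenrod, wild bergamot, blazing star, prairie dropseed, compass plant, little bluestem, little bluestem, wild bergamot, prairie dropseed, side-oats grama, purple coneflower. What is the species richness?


Total individuals logged = 11
Distinct species (count of individuals): goldenrod (1), wild bergamot (2), blazing star (1), prairie dropseed (2), compass plant (1), little bluestem (2), side-oats grama (1), purple coneflower (1)
Species richness = number of distinct species = 8

8


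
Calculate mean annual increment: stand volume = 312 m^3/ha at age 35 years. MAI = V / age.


MAI = 312 / 35 = 8.9143 ≈ 8.91 m^3/ha/yr

8.91 m^3/ha/yr


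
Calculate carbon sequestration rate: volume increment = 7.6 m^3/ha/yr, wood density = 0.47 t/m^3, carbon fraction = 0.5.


C = 7.6 * 0.47 * 0.5 = 1.786 ≈ 1.79 t C/ha/yr

1.79 t C/ha/yr


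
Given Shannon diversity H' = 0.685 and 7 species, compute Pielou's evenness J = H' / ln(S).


ln(7) = 1.94591
J = H' / ln(S) = 0.685 / 1.94591 = 0.352020 ≈ 0.3520

0.3520


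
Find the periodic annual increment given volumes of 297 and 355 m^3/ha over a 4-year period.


PAI = (V2 - V1) / period = (355 - 297) / 4 = 58 / 4 = 14.50 m^3/ha/yr

14.50 m^3/ha/yr


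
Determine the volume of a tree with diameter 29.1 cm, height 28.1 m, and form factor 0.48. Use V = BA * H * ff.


(D/200)^2 = (29.1/200)^2 = 0.1455^2 = 0.02117025
BA = 3.141593 * 0.02117025 = 0.0665083 m^2
V = 0.0665083 * 28.1 * 0.48 = 0.897064 ≈ 0.897 m^3

0.897 m^3


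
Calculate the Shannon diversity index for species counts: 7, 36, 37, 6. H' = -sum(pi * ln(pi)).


Total N = 7 + 36 + 37 + 6 = 86
Per-species terms:
  p = 7/86 = 0.081395; ln(p) = -2.508441; p*ln(p) = 0.081395 * (-2.508441) = -0.204175
  p = 36/86 = 0.418605; ln(p) = -0.870828; p*ln(p) = 0.418605 * (-0.870828) = -0.364533
  p = 37/86 = 0.430233; ln(p) = -0.843428; p*ln(p) = 0.430233 * (-0.843428) = -0.362871
  p = 6/86 = 0.069767; ln(p) = -2.662594; p*ln(p) = 0.069767 * (-2.662594) = -0.185761
sum(p*ln(p)) = (-0.204175) + (-0.364533) + (-0.362871) + (-0.185761) = -1.117340
H' = -(-1.117340) = 1.117340 ≈ 1.1173

1.1173


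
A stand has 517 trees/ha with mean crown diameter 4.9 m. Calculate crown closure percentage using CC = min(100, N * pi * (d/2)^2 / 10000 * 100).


(d/2)^2 = (4.9/2)^2 = 2.45^2 = 6.0025
Crown area = 3.141593 * 6.0025 = 18.8574 m^2
N * area / 10000 * 100 = 517 * 18.8574 / 10000 * 100 = 97.4928
CC = min(100, 97.4928) = 97.4928 ≈ 97.5%

97.5%


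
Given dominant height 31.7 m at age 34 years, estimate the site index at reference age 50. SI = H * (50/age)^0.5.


50/34 = 1.47059
(1.47059)^0.5 = 1.21268
SI = 31.7 * 1.21268 = 38.4420 ≈ 38.4 m

38.4 m


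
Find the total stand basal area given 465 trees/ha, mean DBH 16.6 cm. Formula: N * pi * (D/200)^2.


(D/200)^2 = (16.6/200)^2 = 0.083^2 = 0.006889
Individual BA = 3.141593 * 0.006889 = 0.0216424 m^2
Stand BA = 465 * 0.0216424 = 10.0637 ≈ 10.06 m^2/ha

10.06 m^2/ha


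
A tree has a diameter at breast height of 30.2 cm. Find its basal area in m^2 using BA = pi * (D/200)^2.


D/200 = 30.2/200 = 0.151 m
(D/200)^2 = 0.151^2 = 0.022801
BA = 3.141593 * 0.022801 = 0.0716315 ≈ 0.0716 m^2

0.0716 m^2


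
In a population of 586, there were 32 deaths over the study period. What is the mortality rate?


Mortality rate = 32 / 586 = 0.054608 ≈ 0.0546

0.0546


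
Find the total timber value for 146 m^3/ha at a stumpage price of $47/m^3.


Value = 146 * 47 = $6862/ha

$6862/ha


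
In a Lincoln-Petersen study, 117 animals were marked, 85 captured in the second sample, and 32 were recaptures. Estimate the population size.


N = M * C / R = 117 * 85 / 32 = 9945 / 32 = 310.78 ≈ 311

311 individuals


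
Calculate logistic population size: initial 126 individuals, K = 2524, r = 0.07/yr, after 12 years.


(K - N0)/N0 = (2524 - 126)/126 = 2398/126 = 19.0317
r*t = 0.07 * 12 = 0.84; exp(-0.84) = 0.431711
19.0317 * 0.431711 = 8.21619
1 + 8.21619 = 9.21619
N = 2524 / 9.21619 = 273.866 ≈ 274

274


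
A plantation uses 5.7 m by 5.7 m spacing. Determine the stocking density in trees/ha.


N = 10000 / 5.7^2 = 10000 / 32.49 = 307.787 ≈ 308 trees/ha

308 trees/ha


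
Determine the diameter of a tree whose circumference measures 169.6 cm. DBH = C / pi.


DBH = C / pi = 169.6 / 3.141593 = 53.9854 ≈ 53.99 cm

53.99 cm


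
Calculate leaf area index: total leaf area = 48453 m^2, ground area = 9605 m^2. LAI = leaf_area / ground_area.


LAI = 48453 / 9605 = 5.0446 ≈ 5.04

5.04


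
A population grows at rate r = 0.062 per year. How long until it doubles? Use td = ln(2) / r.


td = ln(2) / 0.062 = 0.693147 / 0.062 = 11.1798 ≈ 11.2 years

11.2 years


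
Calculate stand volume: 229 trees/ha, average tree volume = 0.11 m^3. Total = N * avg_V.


V_stand = 229 * 0.11 = 25.19 ≈ 25.2 m^3/ha

25.2 m^3/ha


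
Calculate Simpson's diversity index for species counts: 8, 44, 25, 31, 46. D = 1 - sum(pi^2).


Total N = 8 + 44 + 25 + 31 + 46 = 154
Per-species terms:
  p = 8/154 = 0.051948; p^2 = 0.051948^2 = 0.002699
  p = 44/154 = 0.285714; p^2 = 0.285714^2 = 0.081632
  p = 25/154 = 0.162338; p^2 = 0.162338^2 = 0.026354
  p = 31/154 = 0.201299; p^2 = 0.201299^2 = 0.040521
  p = 46/154 = 0.298701; p^2 = 0.298701^2 = 0.089222
sum(p^2) = 0.002699 + 0.081632 + 0.026354 + 0.040521 + 0.089222 = 0.240428
D = 1 - 0.240428 = 0.759572 ≈ 0.7596

0.7596


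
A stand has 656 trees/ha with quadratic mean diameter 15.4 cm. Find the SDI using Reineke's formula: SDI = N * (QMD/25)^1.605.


QMD/25 = 15.4/25 = 0.616
(0.616)^1.605 = exp(1.605 * ln(0.616)) = exp(1.605 * (-0.484508)) = exp(-0.777635) = 0.459491
SDI = 656 * 0.459491 = 301.426 ≈ 301

301


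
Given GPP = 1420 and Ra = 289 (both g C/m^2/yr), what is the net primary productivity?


NPP = GPP - Ra = 1420 - 289 = 1131 g C/m^2/yr

1131 g C/m^2/yr


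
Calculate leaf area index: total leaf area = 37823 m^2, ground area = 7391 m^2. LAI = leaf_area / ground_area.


LAI = 37823 / 7391 = 5.1174 ≈ 5.12

5.12


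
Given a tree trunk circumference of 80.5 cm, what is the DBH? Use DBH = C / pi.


DBH = C / pi = 80.5 / 3.141593 = 25.6239 ≈ 25.62 cm

25.62 cm


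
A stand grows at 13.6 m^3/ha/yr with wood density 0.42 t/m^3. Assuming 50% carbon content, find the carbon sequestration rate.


C = 13.6 * 0.42 * 0.5 = 2.856 ≈ 2.86 t C/ha/yr

2.86 t C/ha/yr


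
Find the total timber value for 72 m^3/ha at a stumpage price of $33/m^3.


Value = 72 * 33 = $2376/ha

$2376/ha


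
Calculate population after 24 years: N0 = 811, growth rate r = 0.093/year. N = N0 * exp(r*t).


r*t = 0.093 * 24 = 2.232
exp(2.232) = 9.31848
N = 811 * 9.31848 = 7557.29 ≈ 7557

7557


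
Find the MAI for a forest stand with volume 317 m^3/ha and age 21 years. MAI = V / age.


MAI = 317 / 21 = 15.0952 ≈ 15.10 m^3/ha/yr

15.10 m^3/ha/yr


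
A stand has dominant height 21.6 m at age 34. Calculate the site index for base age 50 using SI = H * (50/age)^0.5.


50/34 = 1.47059
(1.47059)^0.5 = 1.21268
SI = 21.6 * 1.21268 = 26.1939 ≈ 26.2 m

26.2 m


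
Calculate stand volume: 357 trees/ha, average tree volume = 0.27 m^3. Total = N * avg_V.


V_stand = 357 * 0.27 = 96.39 ≈ 96.4 m^3/ha

96.4 m^3/ha


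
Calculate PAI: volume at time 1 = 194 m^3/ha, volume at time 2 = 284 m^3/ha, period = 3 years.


PAI = (V2 - V1) / period = (284 - 194) / 3 = 90 / 3 = 30.00 m^3/ha/yr

30.00 m^3/ha/yr


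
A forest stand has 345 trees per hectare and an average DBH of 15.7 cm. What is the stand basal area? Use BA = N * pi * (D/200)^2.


(D/200)^2 = (15.7/200)^2 = 0.0785^2 = 0.00616225
Individual BA = 3.141593 * 0.00616225 = 0.0193593 m^2
Stand BA = 345 * 0.0193593 = 6.67896 ≈ 6.68 m^2/ha

6.68 m^2/ha


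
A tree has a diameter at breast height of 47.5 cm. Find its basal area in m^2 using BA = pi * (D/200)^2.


D/200 = 47.5/200 = 0.2375 m
(D/200)^2 = 0.2375^2 = 0.05640625
BA = 3.141593 * 0.05640625 = 0.177205 ≈ 0.1772 m^2

0.1772 m^2


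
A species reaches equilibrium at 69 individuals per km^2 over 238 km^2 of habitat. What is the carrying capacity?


K = 69 * 238 = 16422 individuals

16422 individuals


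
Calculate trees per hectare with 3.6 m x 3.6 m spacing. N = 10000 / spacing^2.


N = 10000 / 3.6^2 = 10000 / 12.96 = 771.605 ≈ 772 trees/ha

772 trees/ha


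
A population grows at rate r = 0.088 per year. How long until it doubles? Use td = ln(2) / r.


td = ln(2) / 0.088 = 0.693147 / 0.088 = 7.87667 ≈ 7.9 years

7.9 years


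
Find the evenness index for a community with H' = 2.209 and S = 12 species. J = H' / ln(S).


ln(12) = 2.48491
J = H' / ln(S) = 2.209 / 2.48491 = 0.888966 ≈ 0.8890

0.8890


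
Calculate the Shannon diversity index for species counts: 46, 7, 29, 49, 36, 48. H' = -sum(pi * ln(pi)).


Total N = 46 + 7 + 29 + 49 + 36 + 48 = 215
Per-species terms:
  p = 46/215 = 0.213953; ln(p) = -1.541999; p*ln(p) = 0.213953 * (-1.541999) = -0.329915
  p = 7/215 = 0.032558; ln(p) = -3.424732; p*ln(p) = 0.032558 * (-3.424732) = -0.111502
  p = 29/215 = 0.134884; ln(p) = -2.003340; p*ln(p) = 0.134884 * (-2.003340) = -0.270219
  p = 49/215 = 0.227907; ln(p) = -1.478818; p*ln(p) = 0.227907 * (-1.478818) = -0.337033
  p = 36/215 = 0.167442; ln(p) = -1.787118; p*ln(p) = 0.167442 * (-1.787118) = -0.299239
  p = 48/215 = 0.223256; ln(p) = -1.499436; p*ln(p) = 0.223256 * (-1.499436) = -0.334758
sum(p*ln(p)) = (-0.329915) + (-0.111502) + (-0.270219) + (-0.337033) + (-0.299239) + (-0.334758) = -1.682666
H' = -(-1.682666) = 1.682666 ≈ 1.6827

1.6827


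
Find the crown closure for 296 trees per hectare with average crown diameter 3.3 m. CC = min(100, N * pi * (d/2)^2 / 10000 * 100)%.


(d/2)^2 = (3.3/2)^2 = 1.65^2 = 2.7225
Crown area = 3.141593 * 2.7225 = 8.55299 m^2
N * area / 10000 * 100 = 296 * 8.55299 / 10000 * 100 = 25.3169
CC = min(100, 25.3169) = 25.3169 ≈ 25.3%

25.3%


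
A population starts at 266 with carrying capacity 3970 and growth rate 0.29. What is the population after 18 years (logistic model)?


(K - N0)/N0 = (3970 - 266)/266 = 3704/266 = 13.9248
r*t = 0.29 * 18 = 5.22; exp(-5.22) = 0.00540733
13.9248 * 0.00540733 = 0.0752960
1 + 0.0752960 = 1.07530
N = 3970 / 1.07530 = 3691.99 ≈ 3692

3692


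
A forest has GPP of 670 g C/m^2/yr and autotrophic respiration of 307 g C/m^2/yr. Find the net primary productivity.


NPP = GPP - Ra = 670 - 307 = 363 g C/m^2/yr

363 g C/m^2/yr


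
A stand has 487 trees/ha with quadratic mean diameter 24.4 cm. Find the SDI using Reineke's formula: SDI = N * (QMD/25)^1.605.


QMD/25 = 24.4/25 = 0.976
(0.976)^1.605 = exp(1.605 * ln(0.976)) = exp(1.605 * (-0.0242927)) = exp(-0.0389898) = 0.961761
SDI = 487 * 0.961761 = 468.378 ≈ 468

468


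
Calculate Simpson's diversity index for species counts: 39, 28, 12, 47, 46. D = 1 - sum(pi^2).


Total N = 39 + 28 + 12 + 47 + 46 = 172
Per-species terms:
  p = 39/172 = 0.226744; p^2 = 0.226744^2 = 0.051413
  p = 28/172 = 0.162791; p^2 = 0.162791^2 = 0.026501
  p = 12/172 = 0.069767; p^2 = 0.069767^2 = 0.004867
  p = 47/172 = 0.273256; p^2 = 0.273256^2 = 0.074669
  p = 46/172 = 0.267442; p^2 = 0.267442^2 = 0.071525
sum(p^2) = 0.051413 + 0.026501 + 0.004867 + 0.074669 + 0.071525 = 0.228975
D = 1 - 0.228975 = 0.771025 ≈ 0.7710

0.7710


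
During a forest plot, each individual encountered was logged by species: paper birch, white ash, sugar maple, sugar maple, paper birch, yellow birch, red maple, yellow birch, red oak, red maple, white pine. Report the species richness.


Total individuals logged = 11
Distinct species (count of individuals): paper birch (2), white ash (1), sugar maple (2), yellow birch (2), red maple (2), red oak (1), white pine (1)
Species richness = number of distinct species = 7

7


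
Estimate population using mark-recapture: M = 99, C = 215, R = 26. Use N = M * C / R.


N = M * C / R = 99 * 215 / 26 = 21285 / 26 = 818.65 ≈ 819

819 individuals


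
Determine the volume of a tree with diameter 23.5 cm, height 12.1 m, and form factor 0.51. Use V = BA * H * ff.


(D/200)^2 = (23.5/200)^2 = 0.1175^2 = 0.01380625
BA = 3.141593 * 0.01380625 = 0.0433736 m^2
V = 0.0433736 * 12.1 * 0.51 = 0.267658 ≈ 0.268 m^3

0.268 m^3


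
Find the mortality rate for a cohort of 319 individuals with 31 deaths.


Mortality rate = 31 / 319 = 0.097179 ≈ 0.0972

0.0972


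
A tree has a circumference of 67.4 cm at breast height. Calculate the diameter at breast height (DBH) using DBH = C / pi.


DBH = C / pi = 67.4 / 3.141593 = 21.4541 ≈ 21.45 cm

21.45 cm


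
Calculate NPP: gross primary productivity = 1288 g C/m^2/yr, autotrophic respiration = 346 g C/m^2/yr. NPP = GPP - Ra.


NPP = GPP - Ra = 1288 - 346 = 942 g C/m^2/yr

942 g C/m^2/yr


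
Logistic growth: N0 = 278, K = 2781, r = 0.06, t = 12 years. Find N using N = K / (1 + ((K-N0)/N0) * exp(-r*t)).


(K - N0)/N0 = (2781 - 278)/278 = 2503/278 = 9.00360
r*t = 0.06 * 12 = 0.72; exp(-0.72) = 0.486752
9.00360 * 0.486752 = 4.38252
1 + 4.38252 = 5.38252
N = 2781 / 5.38252 = 516.672 ≈ 517

517


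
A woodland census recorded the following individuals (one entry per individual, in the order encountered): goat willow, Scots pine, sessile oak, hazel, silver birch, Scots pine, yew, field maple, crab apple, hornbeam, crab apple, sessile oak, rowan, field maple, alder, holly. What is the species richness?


Total individuals logged = 16
Distinct species (count of individuals): goat willow (1), Scots pine (2), sessile oak (2), hazel (1), silver birch (1), yew (1), field maple (2), crab apple (2), hornbeam (1), rowan (1), alder (1), holly (1)
Species richness = number of distinct species = 12

12


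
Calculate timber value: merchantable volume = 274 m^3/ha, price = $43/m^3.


Value = 274 * 43 = $11782/ha

$11782/ha


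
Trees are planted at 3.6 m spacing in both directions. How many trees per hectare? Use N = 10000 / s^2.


N = 10000 / 3.6^2 = 10000 / 12.96 = 771.605 ≈ 772 trees/ha

772 trees/ha


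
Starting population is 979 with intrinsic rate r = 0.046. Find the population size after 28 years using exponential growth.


r*t = 0.046 * 28 = 1.288
exp(1.288) = 3.62553
N = 979 * 3.62553 = 3549.39 ≈ 3549

3549


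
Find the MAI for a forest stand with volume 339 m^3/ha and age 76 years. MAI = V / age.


MAI = 339 / 76 = 4.4605 ≈ 4.46 m^3/ha/yr

4.46 m^3/ha/yr


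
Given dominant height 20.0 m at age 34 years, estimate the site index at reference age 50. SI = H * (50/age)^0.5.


50/34 = 1.47059
(1.47059)^0.5 = 1.21268
SI = 20.0 * 1.21268 = 24.2536 ≈ 24.3 m

24.3 m


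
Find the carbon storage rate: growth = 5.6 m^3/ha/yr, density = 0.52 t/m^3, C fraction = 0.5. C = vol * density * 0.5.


C = 5.6 * 0.52 * 0.5 = 1.456 ≈ 1.46 t C/ha/yr

1.46 t C/ha/yr


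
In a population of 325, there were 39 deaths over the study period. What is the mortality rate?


Mortality rate = 39 / 325 = 0.1200

0.1200


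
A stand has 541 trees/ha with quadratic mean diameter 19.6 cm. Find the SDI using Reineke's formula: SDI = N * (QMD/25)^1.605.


QMD/25 = 19.6/25 = 0.784
(0.784)^1.605 = exp(1.605 * ln(0.784)) = exp(1.605 * (-0.243346)) = exp(-0.390570) = 0.676671
SDI = 541 * 0.676671 = 366.079 ≈ 366

366


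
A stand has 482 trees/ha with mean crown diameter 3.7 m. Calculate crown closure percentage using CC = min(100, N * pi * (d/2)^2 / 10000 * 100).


(d/2)^2 = (3.7/2)^2 = 1.85^2 = 3.4225
Crown area = 3.141593 * 3.4225 = 10.7521 m^2
N * area / 10000 * 100 = 482 * 10.7521 / 10000 * 100 = 51.8251
CC = min(100, 51.8251) = 51.8251 ≈ 51.8%

51.8%


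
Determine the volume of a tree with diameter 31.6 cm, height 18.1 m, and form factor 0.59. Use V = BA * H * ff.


(D/200)^2 = (31.6/200)^2 = 0.158^2 = 0.024964
BA = 3.141593 * 0.024964 = 0.0784267 m^2
V = 0.0784267 * 18.1 * 0.59 = 0.837519 ≈ 0.838 m^3

0.838 m^3


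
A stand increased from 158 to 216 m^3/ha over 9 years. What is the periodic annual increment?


PAI = (V2 - V1) / period = (216 - 158) / 9 = 58 / 9 = 6.4444 ≈ 6.44 m^3/ha/yr

6.44 m^3/ha/yr


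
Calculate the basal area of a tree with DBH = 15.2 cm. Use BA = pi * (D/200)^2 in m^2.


D/200 = 15.2/200 = 0.076 m
(D/200)^2 = 0.076^2 = 0.005776
BA = 3.141593 * 0.005776 = 0.0181458 ≈ 0.0181 m^2

0.0181 m^2


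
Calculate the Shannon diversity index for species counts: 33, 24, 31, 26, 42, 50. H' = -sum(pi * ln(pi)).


Total N = 33 + 24 + 31 + 26 + 42 + 50 = 206
Per-species terms:
  p = 33/206 = 0.160194; ln(p) = -1.831370; p*ln(p) = 0.160194 * (-1.831370) = -0.293374
  p = 24/206 = 0.116505; ln(p) = -2.149821; p*ln(p) = 0.116505 * (-2.149821) = -0.250465
  p = 31/206 = 0.150485; ln(p) = -1.893892; p*ln(p) = 0.150485 * (-1.893892) = -0.285002
  p = 26/206 = 0.126214; ln(p) = -2.069776; p*ln(p) = 0.126214 * (-2.069776) = -0.261235
  p = 42/206 = 0.203883; ln(p) = -1.590209; p*ln(p) = 0.203883 * (-1.590209) = -0.324217
  p = 50/206 = 0.242718; ln(p) = -1.415855; p*ln(p) = 0.242718 * (-1.415855) = -0.343653
sum(p*ln(p)) = (-0.293374) + (-0.250465) + (-0.285002) + (-0.261235) + (-0.324217) + (-0.343653) = -1.757946
H' = -(-1.757946) = 1.757946 ≈ 1.7579

1.7579


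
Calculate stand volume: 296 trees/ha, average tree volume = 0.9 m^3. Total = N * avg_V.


V_stand = 296 * 0.9 = 266.4 m^3/ha

266.4 m^3/ha


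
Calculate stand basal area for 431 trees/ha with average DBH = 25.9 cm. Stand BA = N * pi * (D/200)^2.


(D/200)^2 = (25.9/200)^2 = 0.1295^2 = 0.01677025
Individual BA = 3.141593 * 0.01677025 = 0.0526853 m^2
Stand BA = 431 * 0.0526853 = 22.7074 ≈ 22.71 m^2/ha

22.71 m^2/ha


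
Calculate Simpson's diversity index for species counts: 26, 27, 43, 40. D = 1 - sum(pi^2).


Total N = 26 + 27 + 43 + 40 = 136
Per-species terms:
  p = 26/136 = 0.191176; p^2 = 0.191176^2 = 0.036548
  p = 27/136 = 0.198529; p^2 = 0.198529^2 = 0.039414
  p = 43/136 = 0.316176; p^2 = 0.316176^2 = 0.099967
  p = 40/136 = 0.294118; p^2 = 0.294118^2 = 0.086505
sum(p^2) = 0.036548 + 0.039414 + 0.099967 + 0.086505 = 0.262434
D = 1 - 0.262434 = 0.737566 ≈ 0.7376

0.7376


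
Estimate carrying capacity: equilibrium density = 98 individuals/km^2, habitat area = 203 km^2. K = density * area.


K = 98 * 203 = 19894 individuals

19894 individuals


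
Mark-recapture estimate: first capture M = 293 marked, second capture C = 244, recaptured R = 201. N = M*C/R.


N = M * C / R = 293 * 244 / 201 = 71492 / 201 = 355.68 ≈ 356

356 individuals


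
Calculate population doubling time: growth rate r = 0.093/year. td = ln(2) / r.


td = ln(2) / 0.093 = 0.693147 / 0.093 = 7.45319 ≈ 7.5 years

7.5 years


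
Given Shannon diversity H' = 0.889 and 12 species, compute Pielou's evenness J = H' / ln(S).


ln(12) = 2.48491
J = H' / ln(S) = 0.889 / 2.48491 = 0.357759 ≈ 0.3578

0.3578


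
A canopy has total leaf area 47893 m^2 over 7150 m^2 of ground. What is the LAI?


LAI = 47893 / 7150 = 6.6983 ≈ 6.70

6.70


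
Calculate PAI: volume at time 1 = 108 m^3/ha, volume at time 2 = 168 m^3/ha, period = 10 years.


PAI = (V2 - V1) / period = (168 - 108) / 10 = 60 / 10 = 6.00 m^3/ha/yr

6.00 m^3/ha/yr


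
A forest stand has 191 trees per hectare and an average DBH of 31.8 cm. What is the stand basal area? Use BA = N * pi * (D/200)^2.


(D/200)^2 = (31.8/200)^2 = 0.159^2 = 0.025281
Individual BA = 3.141593 * 0.025281 = 0.0794226 m^2
Stand BA = 191 * 0.0794226 = 15.1697 ≈ 15.17 m^2/ha

15.17 m^2/ha


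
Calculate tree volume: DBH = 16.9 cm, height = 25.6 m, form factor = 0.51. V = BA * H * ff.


(D/200)^2 = (16.9/200)^2 = 0.0845^2 = 0.00714025
BA = 3.141593 * 0.00714025 = 0.0224318 m^2
V = 0.0224318 * 25.6 * 0.51 = 0.292870 ≈ 0.293 m^3

0.293 m^3


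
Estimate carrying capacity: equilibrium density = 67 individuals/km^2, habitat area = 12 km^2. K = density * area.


K = 67 * 12 = 804 individuals

804 individuals


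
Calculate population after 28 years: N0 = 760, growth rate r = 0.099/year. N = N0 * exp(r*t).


r*t = 0.099 * 28 = 2.772
exp(2.772) = 15.9906
N = 760 * 15.9906 = 12152.9 ≈ 12153

12153


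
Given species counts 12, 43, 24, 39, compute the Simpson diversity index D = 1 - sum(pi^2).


Total N = 12 + 43 + 24 + 39 = 118
Per-species terms:
  p = 12/118 = 0.101695; p^2 = 0.101695^2 = 0.010342
  p = 43/118 = 0.364407; p^2 = 0.364407^2 = 0.132792
  p = 24/118 = 0.203390; p^2 = 0.203390^2 = 0.041367
  p = 39/118 = 0.330508; p^2 = 0.330508^2 = 0.109236
sum(p^2) = 0.010342 + 0.132792 + 0.041367 + 0.109236 = 0.293737
D = 1 - 0.293737 = 0.706263 ≈ 0.7063

0.7063


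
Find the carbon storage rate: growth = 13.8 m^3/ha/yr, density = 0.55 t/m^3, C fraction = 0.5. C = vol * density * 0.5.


C = 13.8 * 0.55 * 0.5 = 3.795 ≈ 3.80 t C/ha/yr

3.80 t C/ha/yr


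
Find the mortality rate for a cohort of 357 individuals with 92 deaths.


Mortality rate = 92 / 357 = 0.257703 ≈ 0.2577

0.2577


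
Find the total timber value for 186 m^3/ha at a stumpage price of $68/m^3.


Value = 186 * 68 = $12648/ha

$12648/ha


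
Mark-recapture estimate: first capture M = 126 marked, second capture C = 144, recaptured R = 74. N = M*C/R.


N = M * C / R = 126 * 144 / 74 = 18144 / 74 = 245.19 ≈ 245

245 individuals


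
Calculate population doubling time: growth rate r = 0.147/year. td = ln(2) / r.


td = ln(2) / 0.147 = 0.693147 / 0.147 = 4.71529 ≈ 4.7 years

4.7 years


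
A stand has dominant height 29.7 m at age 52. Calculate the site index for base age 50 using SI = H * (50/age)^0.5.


50/52 = 0.961538
(0.961538)^0.5 = 0.980580
SI = 29.7 * 0.980580 = 29.1232 ≈ 29.1 m

29.1 m


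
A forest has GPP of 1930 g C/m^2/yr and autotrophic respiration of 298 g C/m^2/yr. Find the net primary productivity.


NPP = GPP - Ra = 1930 - 298 = 1632 g C/m^2/yr

1632 g C/m^2/yr


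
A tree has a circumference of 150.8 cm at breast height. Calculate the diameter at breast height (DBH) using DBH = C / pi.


DBH = C / pi = 150.8 / 3.141593 = 48.0011 ≈ 48.00 cm

48.00 cm


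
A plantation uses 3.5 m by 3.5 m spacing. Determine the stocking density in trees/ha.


N = 10000 / 3.5^2 = 10000 / 12.25 = 816.327 ≈ 816 trees/ha

816 trees/ha


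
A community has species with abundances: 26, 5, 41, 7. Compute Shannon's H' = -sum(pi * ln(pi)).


Total N = 26 + 5 + 41 + 7 = 79
Per-species terms:
  p = 26/79 = 0.329114; ln(p) = -1.111351; p*ln(p) = 0.329114 * (-1.111351) = -0.365761
  p = 5/79 = 0.063291; ln(p) = -2.760012; p*ln(p) = 0.063291 * (-2.760012) = -0.174684
  p = 41/79 = 0.518987; ln(p) = -0.655876; p*ln(p) = 0.518987 * (-0.655876) = -0.340391
  p = 7/79 = 0.088608; ln(p) = -2.423533; p*ln(p) = 0.088608 * (-2.423533) = -0.214744
sum(p*ln(p)) = (-0.365761) + (-0.174684) + (-0.340391) + (-0.214744) = -1.095580
H' = -(-1.095580) = 1.095580 ≈ 1.0956

1.0956


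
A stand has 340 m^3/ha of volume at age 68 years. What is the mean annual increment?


MAI = 340 / 68 = 5.00 m^3/ha/yr

5.00 m^3/ha/yr


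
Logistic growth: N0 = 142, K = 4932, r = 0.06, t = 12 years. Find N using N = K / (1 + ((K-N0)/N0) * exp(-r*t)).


(K - N0)/N0 = (4932 - 142)/142 = 4790/142 = 33.7324
r*t = 0.06 * 12 = 0.72; exp(-0.72) = 0.486752
33.7324 * 0.486752 = 16.4193
1 + 16.4193 = 17.4193
N = 4932 / 17.4193 = 283.134 ≈ 283

283


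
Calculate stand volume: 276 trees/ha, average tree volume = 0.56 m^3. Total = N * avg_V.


V_stand = 276 * 0.56 = 154.56 ≈ 154.6 m^3/ha

154.6 m^3/ha


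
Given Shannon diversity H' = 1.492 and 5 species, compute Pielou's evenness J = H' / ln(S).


ln(5) = 1.60944
J = H' / ln(S) = 1.492 / 1.60944 = 0.927031 ≈ 0.9270

0.9270


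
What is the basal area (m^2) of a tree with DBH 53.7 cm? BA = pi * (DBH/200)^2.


D/200 = 53.7/200 = 0.2685 m
(D/200)^2 = 0.2685^2 = 0.07209225
BA = 3.141593 * 0.07209225 = 0.226485 ≈ 0.2265 m^2

0.2265 m^2


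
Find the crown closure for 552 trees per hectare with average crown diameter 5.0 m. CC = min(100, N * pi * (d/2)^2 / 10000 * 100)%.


(d/2)^2 = (5.0/2)^2 = 2.5^2 = 6.25
Crown area = 3.141593 * 6.25 = 19.6350 m^2
N * area / 10000 * 100 = 552 * 19.6350 / 10000 * 100 = 108.385
CC = min(100, 108.385) = 100%

100%


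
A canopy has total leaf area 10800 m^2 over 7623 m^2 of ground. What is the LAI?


LAI = 10800 / 7623 = 1.4168 ≈ 1.42

1.42


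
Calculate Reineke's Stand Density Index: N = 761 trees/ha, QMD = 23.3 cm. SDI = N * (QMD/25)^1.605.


QMD/25 = 23.3/25 = 0.932
(0.932)^1.605 = exp(1.605 * ln(0.932)) = exp(1.605 * (-0.0704225)) = exp(-0.113028) = 0.893126
SDI = 761 * 0.893126 = 679.669 ≈ 680

680


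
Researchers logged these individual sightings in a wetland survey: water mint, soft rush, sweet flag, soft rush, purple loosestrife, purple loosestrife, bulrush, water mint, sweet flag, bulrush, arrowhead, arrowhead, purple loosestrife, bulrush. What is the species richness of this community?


Total individuals logged = 14
Distinct species (count of individuals): water mint (2), soft rush (2), sweet flag (2), purple loosestrife (3), bulrush (3), arrowhead (2)
Species richness = number of distinct species = 6

6


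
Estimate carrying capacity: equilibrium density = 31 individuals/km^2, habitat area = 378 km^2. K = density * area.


K = 31 * 378 = 11718 individuals

11718 individuals


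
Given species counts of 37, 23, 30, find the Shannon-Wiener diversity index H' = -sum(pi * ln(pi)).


Total N = 37 + 23 + 30 = 90
Per-species terms:
  p = 37/90 = 0.411111; ln(p) = -0.888892; p*ln(p) = 0.411111 * (-0.888892) = -0.365433
  p = 23/90 = 0.255556; ln(p) = -1.364314; p*ln(p) = 0.255556 * (-1.364314) = -0.348659
  p = 30/90 = 0.333333; ln(p) = -1.098613; p*ln(p) = 0.333333 * (-1.098613) = -0.366204
sum(p*ln(p)) = (-0.365433) + (-0.348659) + (-0.366204) = -1.080296
H' = -(-1.080296) = 1.080296 ≈ 1.0803

1.0803


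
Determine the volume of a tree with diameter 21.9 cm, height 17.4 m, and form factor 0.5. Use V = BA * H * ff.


(D/200)^2 = (21.9/200)^2 = 0.1095^2 = 0.01199025
BA = 3.141593 * 0.01199025 = 0.0376685 m^2
V = 0.0376685 * 17.4 * 0.5 = 0.327716 ≈ 0.328 m^3

0.328 m^3


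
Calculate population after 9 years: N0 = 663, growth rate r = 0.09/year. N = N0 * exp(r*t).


r*t = 0.09 * 9 = 0.81
exp(0.81) = 2.24791
N = 663 * 2.24791 = 1490.36 ≈ 1490

1490


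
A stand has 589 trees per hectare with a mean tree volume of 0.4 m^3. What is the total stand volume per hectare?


V_stand = 589 * 0.4 = 235.6 m^3/ha

235.6 m^3/ha


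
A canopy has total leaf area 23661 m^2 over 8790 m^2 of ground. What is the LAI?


LAI = 23661 / 8790 = 2.6918 ≈ 2.69

2.69


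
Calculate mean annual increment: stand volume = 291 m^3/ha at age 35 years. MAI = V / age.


MAI = 291 / 35 = 8.3143 ≈ 8.31 m^3/ha/yr

8.31 m^3/ha/yr


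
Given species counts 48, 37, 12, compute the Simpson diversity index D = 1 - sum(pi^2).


Total N = 48 + 37 + 12 = 97
Per-species terms:
  p = 48/97 = 0.494845; p^2 = 0.494845^2 = 0.244872
  p = 37/97 = 0.381443; p^2 = 0.381443^2 = 0.145499
  p = 12/97 = 0.123711; p^2 = 0.123711^2 = 0.015304
sum(p^2) = 0.244872 + 0.145499 + 0.015304 = 0.405675
D = 1 - 0.405675 = 0.594325 ≈ 0.5943

0.5943


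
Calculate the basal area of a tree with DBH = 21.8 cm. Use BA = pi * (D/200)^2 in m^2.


D/200 = 21.8/200 = 0.109 m
(D/200)^2 = 0.109^2 = 0.011881
BA = 3.141593 * 0.011881 = 0.0373253 ≈ 0.0373 m^2

0.0373 m^2


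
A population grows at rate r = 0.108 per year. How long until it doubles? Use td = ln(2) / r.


td = ln(2) / 0.108 = 0.693147 / 0.108 = 6.41803 ≈ 6.4 years

6.4 years


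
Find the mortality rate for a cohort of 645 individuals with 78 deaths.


Mortality rate = 78 / 645 = 0.120930 ≈ 0.1209

0.1209


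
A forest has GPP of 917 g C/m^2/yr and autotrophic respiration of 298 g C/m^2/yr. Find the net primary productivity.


NPP = GPP - Ra = 917 - 298 = 619 g C/m^2/yr

619 g C/m^2/yr


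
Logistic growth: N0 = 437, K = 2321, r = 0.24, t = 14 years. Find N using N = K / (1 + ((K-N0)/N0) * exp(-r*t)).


(K - N0)/N0 = (2321 - 437)/437 = 1884/437 = 4.31121
r*t = 0.24 * 14 = 3.36; exp(-3.36) = 0.0347353
4.31121 * 0.0347353 = 0.149751
1 + 0.149751 = 1.14975
N = 2321 / 1.14975 = 2018.70 ≈ 2019

2019


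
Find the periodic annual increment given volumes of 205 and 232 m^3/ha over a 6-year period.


PAI = (V2 - V1) / period = (232 - 205) / 6 = 27 / 6 = 4.50 m^3/ha/yr

4.50 m^3/ha/yr


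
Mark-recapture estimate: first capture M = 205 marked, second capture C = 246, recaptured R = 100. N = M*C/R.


N = M * C / R = 205 * 246 / 100 = 50430 / 100 = 504.30 ≈ 504

504 individuals


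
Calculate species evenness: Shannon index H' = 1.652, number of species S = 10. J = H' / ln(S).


ln(10) = 2.30259
J = H' / ln(S) = 1.652 / 2.30259 = 0.717453 ≈ 0.7175

0.7175


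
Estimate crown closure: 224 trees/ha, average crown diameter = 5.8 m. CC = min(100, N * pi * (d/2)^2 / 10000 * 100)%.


(d/2)^2 = (5.8/2)^2 = 2.9^2 = 8.41
Crown area = 3.141593 * 8.41 = 26.4208 m^2
N * area / 10000 * 100 = 224 * 26.4208 / 10000 * 100 = 59.1826
CC = min(100, 59.1826) = 59.1826 ≈ 59.2%

59.2%


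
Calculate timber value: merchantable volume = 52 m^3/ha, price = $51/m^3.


Value = 52 * 51 = $2652/ha

$2652/ha


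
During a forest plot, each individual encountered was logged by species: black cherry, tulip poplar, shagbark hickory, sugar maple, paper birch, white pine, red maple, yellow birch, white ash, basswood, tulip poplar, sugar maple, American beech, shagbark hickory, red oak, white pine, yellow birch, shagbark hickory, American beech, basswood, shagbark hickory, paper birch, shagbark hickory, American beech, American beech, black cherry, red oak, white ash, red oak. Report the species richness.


Total individuals logged = 29
Distinct species (count of individuals): black cherry (2), tulip poplar (2), shagbark hickory (5), sugar maple (2), paper birch (2), white pine (2), red maple (1), yellow birch (2), white ash (2), basswood (2), American beech (4), red oak (3)
Species richness = number of distinct species = 12

12


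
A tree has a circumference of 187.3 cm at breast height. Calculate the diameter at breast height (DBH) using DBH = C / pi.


DBH = C / pi = 187.3 / 3.141593 = 59.6194 ≈ 59.62 cm

59.62 cm


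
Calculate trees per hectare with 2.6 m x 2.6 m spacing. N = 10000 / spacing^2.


N = 10000 / 2.6^2 = 10000 / 6.76 = 1479.29 ≈ 1479 trees/ha

1479 trees/ha


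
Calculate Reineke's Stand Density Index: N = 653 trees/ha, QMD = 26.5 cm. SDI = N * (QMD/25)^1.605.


QMD/25 = 26.5/25 = 1.06
(1.06)^1.605 = exp(1.605 * ln(1.06)) = exp(1.605 * 0.0582689) = exp(0.0935216) = 1.09803
SDI = 653 * 1.09803 = 717.014 ≈ 717

717


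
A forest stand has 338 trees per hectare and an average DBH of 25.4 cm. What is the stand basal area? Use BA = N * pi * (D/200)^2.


(D/200)^2 = (25.4/200)^2 = 0.127^2 = 0.016129
Individual BA = 3.141593 * 0.016129 = 0.0506708 m^2
Stand BA = 338 * 0.0506708 = 17.1267 ≈ 17.13 m^2/ha

17.13 m^2/ha


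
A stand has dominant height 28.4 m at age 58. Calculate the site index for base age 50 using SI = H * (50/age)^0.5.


50/58 = 0.862069
(0.862069)^0.5 = 0.928477
SI = 28.4 * 0.928477 = 26.3687 ≈ 26.4 m

26.4 m


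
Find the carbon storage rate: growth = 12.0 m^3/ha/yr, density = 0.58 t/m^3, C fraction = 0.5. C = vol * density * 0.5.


C = 12.0 * 0.58 * 0.5 = 3.48 t C/ha/yr

3.48 t C/ha/yr


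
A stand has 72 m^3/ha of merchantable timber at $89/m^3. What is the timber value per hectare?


Value = 72 * 89 = $6408/ha

$6408/ha


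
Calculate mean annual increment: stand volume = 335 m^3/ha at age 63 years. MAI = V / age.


MAI = 335 / 63 = 5.3175 ≈ 5.32 m^3/ha/yr

5.32 m^3/ha/yr


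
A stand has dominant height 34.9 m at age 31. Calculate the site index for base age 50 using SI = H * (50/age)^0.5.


50/31 = 1.61290
(1.61290)^0.5 = 1.27000
SI = 34.9 * 1.27000 = 44.3230 ≈ 44.3 m

44.3 m


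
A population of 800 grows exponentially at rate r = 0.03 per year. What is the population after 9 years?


r*t = 0.03 * 9 = 0.27
exp(0.27) = 1.30996
N = 800 * 1.30996 = 1047.97 ≈ 1048

1048


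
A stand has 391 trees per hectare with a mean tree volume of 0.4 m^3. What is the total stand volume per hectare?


V_stand = 391 * 0.4 = 156.4 m^3/ha

156.4 m^3/ha


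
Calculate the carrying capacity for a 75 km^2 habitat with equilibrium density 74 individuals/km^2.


K = 74 * 75 = 5550 individuals

5550 individuals


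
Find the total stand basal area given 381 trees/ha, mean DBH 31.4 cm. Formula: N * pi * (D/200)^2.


(D/200)^2 = (31.4/200)^2 = 0.157^2 = 0.024649
Individual BA = 3.141593 * 0.024649 = 0.0774371 m^2
Stand BA = 381 * 0.0774371 = 29.5035 ≈ 29.50 m^2/ha

29.50 m^2/ha


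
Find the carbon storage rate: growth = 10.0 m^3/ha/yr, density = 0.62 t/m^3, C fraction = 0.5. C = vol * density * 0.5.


C = 10.0 * 0.62 * 0.5 = 3.10 t C/ha/yr

3.10 t C/ha/yr


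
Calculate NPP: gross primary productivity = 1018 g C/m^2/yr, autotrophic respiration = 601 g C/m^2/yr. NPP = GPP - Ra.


NPP = GPP - Ra = 1018 - 601 = 417 g C/m^2/yr

417 g C/m^2/yr


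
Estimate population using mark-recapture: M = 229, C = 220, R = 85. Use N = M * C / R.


N = M * C / R = 229 * 220 / 85 = 50380 / 85 = 592.71 ≈ 593

593 individuals


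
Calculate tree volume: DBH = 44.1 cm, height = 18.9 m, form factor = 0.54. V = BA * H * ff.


(D/200)^2 = (44.1/200)^2 = 0.2205^2 = 0.04862025
BA = 3.141593 * 0.04862025 = 0.152745 m^2
V = 0.152745 * 18.9 * 0.54 = 1.55892 ≈ 1.559 m^3

1.559 m^3


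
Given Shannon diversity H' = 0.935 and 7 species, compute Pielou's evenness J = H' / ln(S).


ln(7) = 1.94591
J = H' / ln(S) = 0.935 / 1.94591 = 0.480495 ≈ 0.4805

0.4805


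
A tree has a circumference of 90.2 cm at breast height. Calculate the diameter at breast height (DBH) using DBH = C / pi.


DBH = C / pi = 90.2 / 3.141593 = 28.7115 ≈ 28.71 cm

28.71 cm


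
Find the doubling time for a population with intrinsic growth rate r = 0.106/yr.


td = ln(2) / 0.106 = 0.693147 / 0.106 = 6.53912 ≈ 6.5 years

6.5 years


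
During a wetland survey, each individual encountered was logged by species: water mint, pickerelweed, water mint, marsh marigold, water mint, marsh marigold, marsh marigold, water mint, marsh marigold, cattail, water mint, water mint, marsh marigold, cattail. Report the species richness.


Total individuals logged = 14
Distinct species (count of individuals): water mint (6), pickerelweed (1), marsh marigold (5), cattail (2)
Species richness = number of distinct species = 4

4


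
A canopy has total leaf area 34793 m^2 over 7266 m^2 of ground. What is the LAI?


LAI = 34793 / 7266 = 4.7885 ≈ 4.79

4.79


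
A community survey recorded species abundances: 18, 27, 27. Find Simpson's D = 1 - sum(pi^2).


Total N = 18 + 27 + 27 = 72
Per-species terms:
  p = 18/72 = 0.250000; p^2 = 0.250000^2 = 0.062500
  p = 27/72 = 0.375000; p^2 = 0.375000^2 = 0.140625
  p = 27/72 = 0.375000; p^2 = 0.375000^2 = 0.140625
sum(p^2) = 0.062500 + 0.140625 + 0.140625 = 0.343750
D = 1 - 0.343750 = 0.656250 ≈ 0.6563

0.6563


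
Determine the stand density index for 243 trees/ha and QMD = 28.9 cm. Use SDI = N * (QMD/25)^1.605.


QMD/25 = 28.9/25 = 1.156
(1.156)^1.605 = exp(1.605 * ln(1.156)) = exp(1.605 * 0.144966) = exp(0.232670) = 1.26196
SDI = 243 * 1.26196 = 306.656 ≈ 307

307


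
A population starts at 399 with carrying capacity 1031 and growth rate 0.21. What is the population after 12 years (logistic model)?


(K - N0)/N0 = (1031 - 399)/399 = 632/399 = 1.58396
r*t = 0.21 * 12 = 2.52; exp(-2.52) = 0.0804596
1.58396 * 0.0804596 = 0.127445
1 + 0.127445 = 1.12745
N = 1031 / 1.12745 = 914.453 ≈ 914

914


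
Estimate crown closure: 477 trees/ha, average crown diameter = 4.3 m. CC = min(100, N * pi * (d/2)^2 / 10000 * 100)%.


(d/2)^2 = (4.3/2)^2 = 2.15^2 = 4.6225
Crown area = 3.141593 * 4.6225 = 14.5220 m^2
N * area / 10000 * 100 = 477 * 14.5220 / 10000 * 100 = 69.2699
CC = min(100, 69.2699) = 69.2699 ≈ 69.3%

69.3%


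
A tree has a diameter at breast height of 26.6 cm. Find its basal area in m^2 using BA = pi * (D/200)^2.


D/200 = 26.6/200 = 0.133 m
(D/200)^2 = 0.133^2 = 0.017689
BA = 3.141593 * 0.017689 = 0.0555716 ≈ 0.0556 m^2

0.0556 m^2


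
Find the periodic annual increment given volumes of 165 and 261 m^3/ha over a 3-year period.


PAI = (V2 - V1) / period = (261 - 165) / 3 = 96 / 3 = 32.00 m^3/ha/yr

32.00 m^3/ha/yr


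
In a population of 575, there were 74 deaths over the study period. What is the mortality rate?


Mortality rate = 74 / 575 = 0.128696 ≈ 0.1287

0.1287
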